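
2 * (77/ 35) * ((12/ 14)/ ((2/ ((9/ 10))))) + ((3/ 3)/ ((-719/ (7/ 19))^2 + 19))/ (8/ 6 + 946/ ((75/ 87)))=4567319060436813/ 2691181264188200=1.70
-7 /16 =-0.44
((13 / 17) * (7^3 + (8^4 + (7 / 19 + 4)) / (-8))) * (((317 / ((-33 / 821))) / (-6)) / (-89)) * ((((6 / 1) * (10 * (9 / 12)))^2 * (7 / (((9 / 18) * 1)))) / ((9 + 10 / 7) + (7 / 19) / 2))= 320430897347925 / 62644252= 5115088.57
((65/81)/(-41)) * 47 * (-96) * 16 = 1564160/1107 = 1412.97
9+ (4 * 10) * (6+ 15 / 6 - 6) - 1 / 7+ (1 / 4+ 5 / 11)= 33745 / 308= 109.56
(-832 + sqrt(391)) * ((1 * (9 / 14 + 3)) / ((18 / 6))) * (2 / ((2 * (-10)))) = 3536 / 35-17 * sqrt(391) / 140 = 98.63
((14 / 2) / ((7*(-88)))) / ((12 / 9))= -3 / 352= -0.01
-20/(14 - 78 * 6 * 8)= 0.01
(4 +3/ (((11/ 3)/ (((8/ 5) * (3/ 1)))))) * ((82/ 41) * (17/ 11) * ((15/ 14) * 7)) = 22236/ 121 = 183.77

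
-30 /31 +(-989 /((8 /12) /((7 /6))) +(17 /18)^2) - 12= -8752471 /5022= -1742.83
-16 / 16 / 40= -1 / 40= -0.02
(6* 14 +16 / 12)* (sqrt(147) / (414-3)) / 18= 896* sqrt(3) / 11097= 0.14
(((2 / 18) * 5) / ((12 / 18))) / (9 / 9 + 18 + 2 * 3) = 1 / 30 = 0.03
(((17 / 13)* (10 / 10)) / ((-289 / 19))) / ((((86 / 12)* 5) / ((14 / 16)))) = -399 / 190060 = -0.00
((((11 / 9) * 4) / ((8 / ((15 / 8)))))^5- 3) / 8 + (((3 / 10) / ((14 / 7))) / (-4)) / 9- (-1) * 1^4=8844053747 / 10192158720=0.87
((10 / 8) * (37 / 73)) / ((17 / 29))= 5365 / 4964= 1.08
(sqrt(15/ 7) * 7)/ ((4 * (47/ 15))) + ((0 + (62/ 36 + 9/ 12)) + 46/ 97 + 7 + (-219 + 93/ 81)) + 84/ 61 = -131979053/ 639036 + 15 * sqrt(105)/ 188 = -205.71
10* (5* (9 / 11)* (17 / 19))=7650 / 209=36.60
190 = 190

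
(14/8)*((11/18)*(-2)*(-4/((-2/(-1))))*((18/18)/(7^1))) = 11/18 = 0.61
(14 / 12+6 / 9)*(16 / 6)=44 / 9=4.89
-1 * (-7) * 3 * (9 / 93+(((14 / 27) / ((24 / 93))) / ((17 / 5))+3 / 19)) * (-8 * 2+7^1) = -6401255 / 40052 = -159.82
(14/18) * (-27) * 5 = -105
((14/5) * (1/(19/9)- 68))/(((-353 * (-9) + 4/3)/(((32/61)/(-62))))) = 0.00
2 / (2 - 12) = -1 / 5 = -0.20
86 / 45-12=-454 / 45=-10.09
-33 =-33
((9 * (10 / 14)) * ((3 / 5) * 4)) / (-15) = -36 / 35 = -1.03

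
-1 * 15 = -15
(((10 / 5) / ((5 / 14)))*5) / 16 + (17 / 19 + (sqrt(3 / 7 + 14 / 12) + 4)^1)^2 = 39.67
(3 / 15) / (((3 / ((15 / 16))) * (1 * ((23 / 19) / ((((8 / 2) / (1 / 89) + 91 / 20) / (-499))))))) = -137009 / 3672640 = -0.04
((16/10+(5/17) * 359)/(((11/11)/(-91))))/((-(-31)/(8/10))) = -3316404/13175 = -251.72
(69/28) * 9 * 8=1242/7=177.43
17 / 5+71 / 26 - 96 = -11683 / 130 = -89.87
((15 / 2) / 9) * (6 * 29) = 145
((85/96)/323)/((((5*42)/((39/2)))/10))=65/25536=0.00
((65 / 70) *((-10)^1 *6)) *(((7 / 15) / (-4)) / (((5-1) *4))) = 13 / 32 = 0.41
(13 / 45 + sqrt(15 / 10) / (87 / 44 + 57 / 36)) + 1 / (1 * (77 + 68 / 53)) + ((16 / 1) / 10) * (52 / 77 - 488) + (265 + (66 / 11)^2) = -478.07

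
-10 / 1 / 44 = -5 / 22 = -0.23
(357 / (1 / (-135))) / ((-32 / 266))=6409935 / 16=400620.94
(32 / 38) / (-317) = -16 / 6023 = -0.00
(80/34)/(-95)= -8/323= -0.02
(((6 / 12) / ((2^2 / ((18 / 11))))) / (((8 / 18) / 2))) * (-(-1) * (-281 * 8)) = -22761 / 11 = -2069.18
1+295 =296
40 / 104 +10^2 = 1305 / 13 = 100.38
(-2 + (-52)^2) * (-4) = -10808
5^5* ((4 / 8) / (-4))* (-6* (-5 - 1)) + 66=-27993 / 2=-13996.50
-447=-447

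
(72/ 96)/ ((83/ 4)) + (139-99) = 3323/ 83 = 40.04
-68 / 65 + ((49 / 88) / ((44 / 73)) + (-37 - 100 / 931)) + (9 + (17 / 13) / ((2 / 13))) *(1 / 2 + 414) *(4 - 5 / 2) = 2540760181319 / 234314080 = 10843.40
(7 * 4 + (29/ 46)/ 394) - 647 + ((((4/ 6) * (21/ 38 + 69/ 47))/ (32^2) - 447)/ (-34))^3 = 1653.39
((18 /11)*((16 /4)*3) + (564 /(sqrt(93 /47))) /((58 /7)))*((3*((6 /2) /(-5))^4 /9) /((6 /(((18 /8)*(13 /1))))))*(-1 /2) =-346437*sqrt(4371) /4495000 - 28431 /13750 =-7.16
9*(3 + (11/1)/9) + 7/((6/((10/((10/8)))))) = 142/3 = 47.33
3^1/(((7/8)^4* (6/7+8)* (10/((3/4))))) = 2304/53165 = 0.04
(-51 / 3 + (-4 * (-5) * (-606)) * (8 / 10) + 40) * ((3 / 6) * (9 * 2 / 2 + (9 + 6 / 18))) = -532015 / 6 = -88669.17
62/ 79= 0.78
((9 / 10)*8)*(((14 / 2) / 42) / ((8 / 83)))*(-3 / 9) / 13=-0.32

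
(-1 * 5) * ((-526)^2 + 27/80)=-22134107/16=-1383381.69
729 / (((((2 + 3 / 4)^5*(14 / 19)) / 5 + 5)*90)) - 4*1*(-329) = 1804046996 / 1370557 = 1316.29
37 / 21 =1.76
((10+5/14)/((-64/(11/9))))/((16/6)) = -1595/21504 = -0.07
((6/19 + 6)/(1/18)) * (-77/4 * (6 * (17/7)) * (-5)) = 3029400/19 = 159442.11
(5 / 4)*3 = 3.75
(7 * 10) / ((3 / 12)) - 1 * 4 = 276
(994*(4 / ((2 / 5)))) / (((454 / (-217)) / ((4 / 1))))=-4313960 / 227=-19004.23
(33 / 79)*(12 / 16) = 99 / 316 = 0.31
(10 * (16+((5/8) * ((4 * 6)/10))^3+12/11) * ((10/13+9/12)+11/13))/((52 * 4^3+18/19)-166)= 7014895/45833216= 0.15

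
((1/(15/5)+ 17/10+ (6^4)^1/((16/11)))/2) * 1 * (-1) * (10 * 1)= -26791/6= -4465.17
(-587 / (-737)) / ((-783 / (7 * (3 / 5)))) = -4109 / 961785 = -0.00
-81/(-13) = 81/13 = 6.23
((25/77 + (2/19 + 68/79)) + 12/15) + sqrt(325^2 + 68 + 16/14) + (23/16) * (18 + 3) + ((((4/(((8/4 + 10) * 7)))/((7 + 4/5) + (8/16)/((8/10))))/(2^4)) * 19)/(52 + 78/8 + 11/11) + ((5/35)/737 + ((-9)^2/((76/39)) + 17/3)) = 1785623995718423/22457584588560 + sqrt(5179013)/7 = 404.62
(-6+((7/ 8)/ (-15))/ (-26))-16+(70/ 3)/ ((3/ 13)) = 79.11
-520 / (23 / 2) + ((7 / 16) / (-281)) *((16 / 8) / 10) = -23379361 / 517040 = -45.22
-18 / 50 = -9 / 25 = -0.36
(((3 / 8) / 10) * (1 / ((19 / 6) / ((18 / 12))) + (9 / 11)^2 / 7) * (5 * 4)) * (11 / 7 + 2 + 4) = 728379 / 225302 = 3.23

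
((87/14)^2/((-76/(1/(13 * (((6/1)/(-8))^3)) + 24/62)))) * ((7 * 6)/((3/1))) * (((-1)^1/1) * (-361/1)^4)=418722595801943/16926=24738425842.01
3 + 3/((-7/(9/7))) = 120/49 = 2.45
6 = 6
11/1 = 11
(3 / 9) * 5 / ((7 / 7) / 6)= 10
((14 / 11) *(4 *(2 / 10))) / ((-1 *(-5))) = 56 / 275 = 0.20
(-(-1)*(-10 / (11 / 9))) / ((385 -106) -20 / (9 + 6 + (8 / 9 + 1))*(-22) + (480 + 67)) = -1710 / 178079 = -0.01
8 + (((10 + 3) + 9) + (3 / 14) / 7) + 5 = 3433 / 98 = 35.03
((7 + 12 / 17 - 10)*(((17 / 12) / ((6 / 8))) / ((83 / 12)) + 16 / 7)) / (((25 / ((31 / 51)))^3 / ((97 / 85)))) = -33509274292 / 348020261859375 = -0.00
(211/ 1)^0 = 1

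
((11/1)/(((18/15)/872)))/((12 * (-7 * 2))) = -5995/126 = -47.58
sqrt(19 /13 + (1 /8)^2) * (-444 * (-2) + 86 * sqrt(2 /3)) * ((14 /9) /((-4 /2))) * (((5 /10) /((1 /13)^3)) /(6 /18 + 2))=-6253 * sqrt(15977) /2 -7267 * sqrt(95862) /72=-426439.80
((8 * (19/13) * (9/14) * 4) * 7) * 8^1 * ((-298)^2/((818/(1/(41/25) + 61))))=2454946085376/217997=11261375.55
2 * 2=4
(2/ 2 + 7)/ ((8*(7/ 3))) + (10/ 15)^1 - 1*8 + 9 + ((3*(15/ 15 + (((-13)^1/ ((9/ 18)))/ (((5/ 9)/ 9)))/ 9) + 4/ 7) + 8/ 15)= -671/ 5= -134.20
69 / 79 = 0.87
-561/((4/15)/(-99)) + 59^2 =847009/4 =211752.25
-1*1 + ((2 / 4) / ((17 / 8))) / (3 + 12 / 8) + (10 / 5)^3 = 1079 / 153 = 7.05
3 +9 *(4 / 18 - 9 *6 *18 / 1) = -8743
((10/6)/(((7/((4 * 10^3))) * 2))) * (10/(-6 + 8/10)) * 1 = -250000/273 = -915.75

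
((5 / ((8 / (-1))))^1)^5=-3125 / 32768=-0.10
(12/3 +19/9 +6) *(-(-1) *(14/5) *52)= 79352/45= 1763.38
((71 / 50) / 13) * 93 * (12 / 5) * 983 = 38944494 / 1625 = 23965.84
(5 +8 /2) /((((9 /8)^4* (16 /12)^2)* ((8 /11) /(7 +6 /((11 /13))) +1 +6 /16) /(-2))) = -634880 /143289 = -4.43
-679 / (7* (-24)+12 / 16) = 2716 / 669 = 4.06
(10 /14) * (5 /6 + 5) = 25 /6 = 4.17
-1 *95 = -95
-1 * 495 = -495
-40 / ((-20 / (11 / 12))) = 11 / 6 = 1.83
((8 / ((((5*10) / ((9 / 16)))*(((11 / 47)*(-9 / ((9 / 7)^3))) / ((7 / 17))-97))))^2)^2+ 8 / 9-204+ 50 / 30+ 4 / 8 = -3709503874669977492121114553716951 / 18460345519507829173646400000000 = -200.94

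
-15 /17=-0.88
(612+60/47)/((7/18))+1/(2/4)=519490/329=1579.00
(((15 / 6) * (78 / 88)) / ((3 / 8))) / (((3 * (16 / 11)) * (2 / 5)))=325 / 96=3.39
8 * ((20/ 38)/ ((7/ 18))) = 1440/ 133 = 10.83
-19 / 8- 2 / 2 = -27 / 8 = -3.38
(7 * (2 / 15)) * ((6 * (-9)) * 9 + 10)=-6664 / 15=-444.27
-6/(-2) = 3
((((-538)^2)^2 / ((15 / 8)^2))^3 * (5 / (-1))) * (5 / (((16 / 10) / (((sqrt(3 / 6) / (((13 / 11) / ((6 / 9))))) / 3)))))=-211948295410567360176885942411002380288 * sqrt(2) / 10661625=-28113927650942851441157530000000.00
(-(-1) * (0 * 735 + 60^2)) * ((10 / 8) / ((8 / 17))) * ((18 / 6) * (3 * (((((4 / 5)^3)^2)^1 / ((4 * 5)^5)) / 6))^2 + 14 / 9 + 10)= 2107620239257813418 / 19073486328125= 110500.00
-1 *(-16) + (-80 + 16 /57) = -3632 /57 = -63.72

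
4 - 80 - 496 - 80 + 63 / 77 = -7163 / 11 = -651.18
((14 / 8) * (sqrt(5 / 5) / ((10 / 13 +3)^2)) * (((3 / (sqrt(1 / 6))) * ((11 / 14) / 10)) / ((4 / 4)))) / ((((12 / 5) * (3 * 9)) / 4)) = 1859 * sqrt(6) / 1037232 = 0.00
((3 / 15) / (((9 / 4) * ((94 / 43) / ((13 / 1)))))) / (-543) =-1118 / 1148445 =-0.00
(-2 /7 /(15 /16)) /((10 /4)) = -64 /525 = -0.12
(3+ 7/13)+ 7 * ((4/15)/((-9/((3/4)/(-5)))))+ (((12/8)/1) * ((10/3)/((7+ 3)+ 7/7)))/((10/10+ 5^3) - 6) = 919783/257400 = 3.57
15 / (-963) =-5 / 321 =-0.02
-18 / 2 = -9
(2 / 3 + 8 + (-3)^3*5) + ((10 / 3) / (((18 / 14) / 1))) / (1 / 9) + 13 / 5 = -502 / 5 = -100.40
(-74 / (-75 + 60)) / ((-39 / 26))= -3.29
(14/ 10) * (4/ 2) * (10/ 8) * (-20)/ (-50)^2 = -0.03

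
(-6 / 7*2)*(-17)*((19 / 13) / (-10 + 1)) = -1292 / 273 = -4.73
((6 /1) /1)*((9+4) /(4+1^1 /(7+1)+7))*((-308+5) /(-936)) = 202 /89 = 2.27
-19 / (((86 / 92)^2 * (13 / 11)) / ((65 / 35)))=-34.17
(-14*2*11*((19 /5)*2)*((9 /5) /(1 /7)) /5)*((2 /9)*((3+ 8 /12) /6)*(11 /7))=-1416184 /1125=-1258.83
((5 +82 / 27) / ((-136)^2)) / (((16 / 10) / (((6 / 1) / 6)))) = 1085 / 3995136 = 0.00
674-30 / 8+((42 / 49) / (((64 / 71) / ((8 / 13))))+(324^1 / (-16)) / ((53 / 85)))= 12315217 / 19292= 638.36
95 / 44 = 2.16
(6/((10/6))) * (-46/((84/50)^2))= -2875/49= -58.67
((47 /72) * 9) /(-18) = -47 /144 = -0.33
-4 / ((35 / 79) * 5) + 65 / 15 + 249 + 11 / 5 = 133207 / 525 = 253.73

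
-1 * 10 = -10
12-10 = 2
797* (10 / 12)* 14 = 27895 / 3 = 9298.33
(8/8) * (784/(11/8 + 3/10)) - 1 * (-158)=41946/67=626.06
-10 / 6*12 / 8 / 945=-1 / 378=-0.00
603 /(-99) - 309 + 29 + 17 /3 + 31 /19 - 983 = -791144 /627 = -1261.79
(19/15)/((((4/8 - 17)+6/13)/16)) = -7904/6255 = -1.26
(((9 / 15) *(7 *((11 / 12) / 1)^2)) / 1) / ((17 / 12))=2.49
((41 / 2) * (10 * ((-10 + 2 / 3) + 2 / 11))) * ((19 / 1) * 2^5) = -37641280 / 33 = -1140644.85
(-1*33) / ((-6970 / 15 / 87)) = 8613 / 1394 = 6.18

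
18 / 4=9 / 2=4.50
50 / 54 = 25 / 27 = 0.93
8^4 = 4096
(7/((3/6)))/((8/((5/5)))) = 1.75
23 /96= 0.24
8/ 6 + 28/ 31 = 208/ 93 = 2.24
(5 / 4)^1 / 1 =5 / 4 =1.25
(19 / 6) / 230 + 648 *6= 3888.01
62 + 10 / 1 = 72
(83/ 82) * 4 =166/ 41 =4.05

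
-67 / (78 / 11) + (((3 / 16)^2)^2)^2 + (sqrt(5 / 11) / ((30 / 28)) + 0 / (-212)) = -1582695192697 / 167503724544 + 14 *sqrt(55) / 165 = -8.82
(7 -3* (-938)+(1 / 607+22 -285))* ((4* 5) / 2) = 15527070 / 607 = 25580.02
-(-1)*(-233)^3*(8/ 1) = -101194696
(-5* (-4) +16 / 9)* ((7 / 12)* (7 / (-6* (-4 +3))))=14.82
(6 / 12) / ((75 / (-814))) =-407 / 75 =-5.43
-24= -24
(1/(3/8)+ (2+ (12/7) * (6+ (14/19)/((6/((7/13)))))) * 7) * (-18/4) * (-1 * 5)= 497175/247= 2012.85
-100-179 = -279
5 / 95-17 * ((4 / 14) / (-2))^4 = 2078 / 45619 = 0.05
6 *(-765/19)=-4590/19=-241.58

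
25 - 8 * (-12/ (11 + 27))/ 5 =2423/ 95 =25.51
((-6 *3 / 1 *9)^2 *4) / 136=13122 / 17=771.88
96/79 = 1.22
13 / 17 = 0.76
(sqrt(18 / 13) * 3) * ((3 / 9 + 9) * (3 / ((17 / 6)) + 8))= 12936 * sqrt(26) / 221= 298.47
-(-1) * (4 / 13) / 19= 4 / 247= 0.02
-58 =-58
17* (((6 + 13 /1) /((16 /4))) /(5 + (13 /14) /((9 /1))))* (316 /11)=3215142 /7073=454.57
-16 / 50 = -0.32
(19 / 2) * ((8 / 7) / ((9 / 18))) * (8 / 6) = 608 / 21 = 28.95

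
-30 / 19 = -1.58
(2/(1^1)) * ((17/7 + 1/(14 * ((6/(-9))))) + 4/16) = 36/7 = 5.14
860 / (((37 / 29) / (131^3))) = 56067389540 / 37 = 1515334852.43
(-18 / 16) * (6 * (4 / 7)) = -27 / 7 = -3.86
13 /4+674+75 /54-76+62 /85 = 1846307 /3060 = 603.37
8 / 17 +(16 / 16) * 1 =25 / 17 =1.47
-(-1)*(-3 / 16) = -3 / 16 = -0.19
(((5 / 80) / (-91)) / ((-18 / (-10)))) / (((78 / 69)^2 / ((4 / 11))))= -2645 / 24360336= -0.00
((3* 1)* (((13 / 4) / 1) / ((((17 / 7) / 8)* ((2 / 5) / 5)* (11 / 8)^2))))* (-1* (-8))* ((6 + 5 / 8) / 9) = 7716800 / 6171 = 1250.49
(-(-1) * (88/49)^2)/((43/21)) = 23232/14749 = 1.58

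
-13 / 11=-1.18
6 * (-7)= -42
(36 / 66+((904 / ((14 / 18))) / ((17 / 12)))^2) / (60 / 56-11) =-209704333260 / 3093167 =-67795.99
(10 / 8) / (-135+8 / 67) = -335 / 36148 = -0.01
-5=-5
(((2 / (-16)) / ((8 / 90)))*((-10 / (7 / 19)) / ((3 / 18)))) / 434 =12825 / 24304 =0.53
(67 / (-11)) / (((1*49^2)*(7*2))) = -67 / 369754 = -0.00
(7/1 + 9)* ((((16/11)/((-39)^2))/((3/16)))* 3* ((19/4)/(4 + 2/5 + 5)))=97280/786357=0.12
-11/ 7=-1.57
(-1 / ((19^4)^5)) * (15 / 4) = -0.00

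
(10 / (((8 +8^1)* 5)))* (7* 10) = 35 / 4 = 8.75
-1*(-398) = 398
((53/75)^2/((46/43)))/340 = 120787/87975000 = 0.00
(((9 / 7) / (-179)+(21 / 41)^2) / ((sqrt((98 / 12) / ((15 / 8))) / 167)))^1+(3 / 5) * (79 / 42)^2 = 6241 / 2940+134629722 * sqrt(5) / 14744051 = 22.54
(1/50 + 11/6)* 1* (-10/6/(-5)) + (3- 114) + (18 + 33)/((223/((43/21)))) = -38604521/351225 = -109.91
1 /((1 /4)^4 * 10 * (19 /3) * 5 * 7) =384 /3325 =0.12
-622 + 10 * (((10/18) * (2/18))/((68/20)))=-856244/1377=-621.82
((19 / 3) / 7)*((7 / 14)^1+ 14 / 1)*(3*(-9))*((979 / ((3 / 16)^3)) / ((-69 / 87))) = 32037767168 / 483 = 66330780.89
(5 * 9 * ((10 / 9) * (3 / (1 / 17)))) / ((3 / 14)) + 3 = 11903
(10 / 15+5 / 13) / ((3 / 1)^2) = 41 / 351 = 0.12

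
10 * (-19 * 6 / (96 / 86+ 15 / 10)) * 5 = -6536 / 3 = -2178.67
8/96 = 1/12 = 0.08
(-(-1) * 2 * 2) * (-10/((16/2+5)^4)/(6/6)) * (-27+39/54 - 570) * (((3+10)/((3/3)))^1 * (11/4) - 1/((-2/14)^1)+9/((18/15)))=3595555/85683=41.96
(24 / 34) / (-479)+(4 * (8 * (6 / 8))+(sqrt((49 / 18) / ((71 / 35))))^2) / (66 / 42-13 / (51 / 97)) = -31425809371 / 28674076188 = -1.10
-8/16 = -1/2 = -0.50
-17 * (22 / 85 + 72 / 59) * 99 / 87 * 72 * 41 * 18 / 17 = -89437.71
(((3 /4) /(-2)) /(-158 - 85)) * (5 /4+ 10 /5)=13 /2592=0.01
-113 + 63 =-50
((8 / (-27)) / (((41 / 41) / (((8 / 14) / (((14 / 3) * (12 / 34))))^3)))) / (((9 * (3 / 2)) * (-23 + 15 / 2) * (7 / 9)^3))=0.00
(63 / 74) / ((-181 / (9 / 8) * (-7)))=81 / 107152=0.00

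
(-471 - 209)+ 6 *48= -392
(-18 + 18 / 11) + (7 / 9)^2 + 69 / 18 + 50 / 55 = -19631 / 1782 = -11.02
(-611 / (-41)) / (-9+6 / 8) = -2444 / 1353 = -1.81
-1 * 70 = -70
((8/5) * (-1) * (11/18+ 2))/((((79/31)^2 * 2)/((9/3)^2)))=-2.89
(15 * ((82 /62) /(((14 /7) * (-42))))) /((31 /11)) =-2255 /26908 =-0.08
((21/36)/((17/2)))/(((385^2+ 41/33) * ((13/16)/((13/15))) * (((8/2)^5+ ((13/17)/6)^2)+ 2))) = 62832/130537000101545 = 0.00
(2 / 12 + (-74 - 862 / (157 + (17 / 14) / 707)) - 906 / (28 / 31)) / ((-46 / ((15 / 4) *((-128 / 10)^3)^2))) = 388078060.03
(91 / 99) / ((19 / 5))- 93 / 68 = -1.13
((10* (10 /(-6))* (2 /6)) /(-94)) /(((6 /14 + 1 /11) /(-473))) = -182105 /3384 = -53.81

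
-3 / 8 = -0.38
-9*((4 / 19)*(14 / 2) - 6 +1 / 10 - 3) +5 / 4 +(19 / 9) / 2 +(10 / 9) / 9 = 2132003 / 30780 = 69.27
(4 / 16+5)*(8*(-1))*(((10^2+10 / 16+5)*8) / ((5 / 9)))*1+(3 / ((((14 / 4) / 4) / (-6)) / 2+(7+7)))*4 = -85409082 / 1337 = -63881.14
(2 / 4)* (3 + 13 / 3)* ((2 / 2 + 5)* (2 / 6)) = 22 / 3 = 7.33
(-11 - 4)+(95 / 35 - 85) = -681 / 7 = -97.29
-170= -170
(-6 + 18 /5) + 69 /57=-113 /95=-1.19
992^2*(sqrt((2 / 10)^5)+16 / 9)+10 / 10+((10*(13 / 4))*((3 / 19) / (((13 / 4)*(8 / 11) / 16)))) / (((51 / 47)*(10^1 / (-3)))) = 984064*sqrt(5) / 125+5085617741 / 2907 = 1767041.98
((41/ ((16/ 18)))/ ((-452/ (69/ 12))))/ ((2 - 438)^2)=-8487/ 2749548544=-0.00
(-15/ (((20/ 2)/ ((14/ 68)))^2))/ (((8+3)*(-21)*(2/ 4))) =7/ 127160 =0.00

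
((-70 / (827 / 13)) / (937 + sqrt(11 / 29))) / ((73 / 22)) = -54400346 / 153711146439 + 2002 * sqrt(319) / 153711146439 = -0.00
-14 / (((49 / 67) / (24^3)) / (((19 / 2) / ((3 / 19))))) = -111453696 / 7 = -15921956.57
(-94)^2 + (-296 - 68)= 8472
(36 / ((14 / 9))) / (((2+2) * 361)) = 81 / 5054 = 0.02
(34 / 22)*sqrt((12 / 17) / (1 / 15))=6*sqrt(85) / 11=5.03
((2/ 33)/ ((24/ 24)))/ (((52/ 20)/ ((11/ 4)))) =0.06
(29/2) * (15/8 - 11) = -2117/16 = -132.31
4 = 4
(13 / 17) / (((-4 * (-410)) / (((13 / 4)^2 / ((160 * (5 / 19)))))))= 0.00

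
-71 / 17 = -4.18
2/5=0.40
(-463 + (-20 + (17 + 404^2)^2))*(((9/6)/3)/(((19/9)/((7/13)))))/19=839317871889/4693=178844634.96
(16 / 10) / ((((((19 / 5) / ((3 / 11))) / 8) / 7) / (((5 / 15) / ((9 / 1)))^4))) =448 / 37023723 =0.00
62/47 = 1.32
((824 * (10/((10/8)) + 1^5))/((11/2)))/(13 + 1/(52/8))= 21424/209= 102.51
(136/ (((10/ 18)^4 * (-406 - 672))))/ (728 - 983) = 8748/ 1684375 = 0.01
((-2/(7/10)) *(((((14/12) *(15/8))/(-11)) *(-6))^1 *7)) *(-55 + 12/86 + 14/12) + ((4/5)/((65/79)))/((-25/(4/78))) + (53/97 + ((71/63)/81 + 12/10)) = 126923331137236357/98920238917500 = 1283.09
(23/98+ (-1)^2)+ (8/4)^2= 513/98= 5.23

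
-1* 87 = -87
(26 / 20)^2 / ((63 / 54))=507 / 350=1.45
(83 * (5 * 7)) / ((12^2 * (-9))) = -2905 / 1296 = -2.24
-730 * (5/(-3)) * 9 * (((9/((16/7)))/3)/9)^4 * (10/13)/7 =3129875/5750784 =0.54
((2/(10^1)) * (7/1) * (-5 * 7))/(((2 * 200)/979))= -47971/400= -119.93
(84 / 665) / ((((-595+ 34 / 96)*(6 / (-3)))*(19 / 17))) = 288 / 3030595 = 0.00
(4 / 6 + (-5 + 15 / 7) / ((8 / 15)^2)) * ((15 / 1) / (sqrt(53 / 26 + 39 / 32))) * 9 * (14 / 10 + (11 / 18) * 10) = -532519 * sqrt(35230) / 18970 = -5268.95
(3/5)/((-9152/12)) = -9/11440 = -0.00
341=341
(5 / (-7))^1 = -5 / 7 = -0.71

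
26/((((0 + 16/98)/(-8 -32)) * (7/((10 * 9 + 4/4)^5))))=-5678692520410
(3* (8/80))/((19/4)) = 6/95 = 0.06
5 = 5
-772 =-772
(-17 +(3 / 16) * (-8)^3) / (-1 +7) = -113 / 6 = -18.83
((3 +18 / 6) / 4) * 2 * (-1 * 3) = -9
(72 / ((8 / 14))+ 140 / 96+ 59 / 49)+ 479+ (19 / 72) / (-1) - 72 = 535.40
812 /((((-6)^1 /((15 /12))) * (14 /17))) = -2465 /12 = -205.42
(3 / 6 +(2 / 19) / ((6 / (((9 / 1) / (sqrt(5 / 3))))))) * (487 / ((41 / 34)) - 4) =49182 * sqrt(15) / 3895 +8197 / 41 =248.83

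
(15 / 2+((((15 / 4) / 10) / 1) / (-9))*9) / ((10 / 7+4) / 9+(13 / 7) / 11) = 9.23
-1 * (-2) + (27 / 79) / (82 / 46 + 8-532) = 1897117 / 948869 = 2.00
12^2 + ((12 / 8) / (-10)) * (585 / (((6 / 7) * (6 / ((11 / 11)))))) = 2031 / 16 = 126.94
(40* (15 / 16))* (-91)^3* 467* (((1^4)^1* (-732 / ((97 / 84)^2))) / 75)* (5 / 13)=349548439050720 / 9409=37150434589.30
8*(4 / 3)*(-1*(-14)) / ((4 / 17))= 1904 / 3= 634.67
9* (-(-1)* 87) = 783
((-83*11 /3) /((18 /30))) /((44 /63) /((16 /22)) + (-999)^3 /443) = 28312130 /125622324271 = 0.00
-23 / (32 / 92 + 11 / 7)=-3703 / 309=-11.98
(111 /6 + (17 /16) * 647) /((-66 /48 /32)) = -180720 /11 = -16429.09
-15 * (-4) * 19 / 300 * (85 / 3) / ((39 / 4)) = 1292 / 117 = 11.04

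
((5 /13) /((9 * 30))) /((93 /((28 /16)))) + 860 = 224583847 /261144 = 860.00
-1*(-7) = 7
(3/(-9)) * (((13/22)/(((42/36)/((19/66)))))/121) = -247/614922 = -0.00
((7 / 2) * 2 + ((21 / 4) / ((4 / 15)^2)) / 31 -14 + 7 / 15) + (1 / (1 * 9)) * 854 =8101009 / 89280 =90.74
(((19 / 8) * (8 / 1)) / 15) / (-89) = -19 / 1335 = -0.01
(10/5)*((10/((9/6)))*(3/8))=5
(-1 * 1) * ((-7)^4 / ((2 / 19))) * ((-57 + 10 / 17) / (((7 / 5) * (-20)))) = -6249803 / 136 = -45954.43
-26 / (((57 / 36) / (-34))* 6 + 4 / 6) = -5304 / 79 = -67.14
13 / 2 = 6.50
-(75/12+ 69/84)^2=-9801/196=-50.01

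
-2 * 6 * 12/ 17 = -144/ 17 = -8.47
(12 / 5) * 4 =48 / 5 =9.60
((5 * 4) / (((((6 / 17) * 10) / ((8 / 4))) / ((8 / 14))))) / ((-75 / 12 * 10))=-0.10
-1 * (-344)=344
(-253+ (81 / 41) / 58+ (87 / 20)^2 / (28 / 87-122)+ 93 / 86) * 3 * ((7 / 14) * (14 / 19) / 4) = -1145858661302901 / 16453404828800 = -69.64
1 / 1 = 1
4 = 4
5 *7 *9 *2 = 630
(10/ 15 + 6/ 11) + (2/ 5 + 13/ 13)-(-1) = 596/ 165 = 3.61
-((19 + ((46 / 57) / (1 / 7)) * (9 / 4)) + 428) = -17469 / 38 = -459.71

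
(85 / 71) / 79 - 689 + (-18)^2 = -2047200 / 5609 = -364.98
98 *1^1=98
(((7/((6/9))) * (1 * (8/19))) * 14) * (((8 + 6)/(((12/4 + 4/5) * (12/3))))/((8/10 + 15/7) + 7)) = 60025/10469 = 5.73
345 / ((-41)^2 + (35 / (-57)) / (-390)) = 1533870 / 7473733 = 0.21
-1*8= -8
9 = 9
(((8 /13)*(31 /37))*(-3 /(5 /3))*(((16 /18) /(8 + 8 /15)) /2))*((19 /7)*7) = -1767 /1924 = -0.92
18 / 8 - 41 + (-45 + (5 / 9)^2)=-27035 / 324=-83.44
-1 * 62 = -62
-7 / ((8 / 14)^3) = -37.52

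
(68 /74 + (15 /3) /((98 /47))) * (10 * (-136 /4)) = -2044590 /1813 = -1127.74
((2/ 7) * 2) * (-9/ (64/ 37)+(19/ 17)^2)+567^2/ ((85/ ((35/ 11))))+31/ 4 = 12039.84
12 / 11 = 1.09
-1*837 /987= -279 /329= -0.85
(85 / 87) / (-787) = -0.00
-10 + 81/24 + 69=499/8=62.38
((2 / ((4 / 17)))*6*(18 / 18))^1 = 51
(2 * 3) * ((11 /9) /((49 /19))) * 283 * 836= 672746.83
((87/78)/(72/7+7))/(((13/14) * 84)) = 203/245388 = 0.00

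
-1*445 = -445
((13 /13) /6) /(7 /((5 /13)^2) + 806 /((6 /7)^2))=75 /514969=0.00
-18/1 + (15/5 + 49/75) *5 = 4/15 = 0.27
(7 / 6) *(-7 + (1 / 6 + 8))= 49 / 36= 1.36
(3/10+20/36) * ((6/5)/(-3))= -77/225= -0.34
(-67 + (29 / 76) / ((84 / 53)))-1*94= -1026287 / 6384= -160.76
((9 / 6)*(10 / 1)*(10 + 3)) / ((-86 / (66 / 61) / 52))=-334620 / 2623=-127.57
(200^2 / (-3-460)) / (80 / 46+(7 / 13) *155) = -478400 / 471797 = -1.01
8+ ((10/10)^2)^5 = 9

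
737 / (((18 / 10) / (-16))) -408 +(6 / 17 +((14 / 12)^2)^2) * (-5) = -153566101 / 22032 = -6970.14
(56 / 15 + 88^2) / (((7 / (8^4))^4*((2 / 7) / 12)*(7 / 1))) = 65423791786811195392 / 12005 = 5449711935594435.27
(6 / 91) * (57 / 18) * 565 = 10735 / 91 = 117.97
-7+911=904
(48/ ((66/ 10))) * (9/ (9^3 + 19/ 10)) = 7200/ 80399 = 0.09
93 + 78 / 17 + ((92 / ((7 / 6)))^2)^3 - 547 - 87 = 480931680953155057 / 2000033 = 240461872855.68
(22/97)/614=11/29779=0.00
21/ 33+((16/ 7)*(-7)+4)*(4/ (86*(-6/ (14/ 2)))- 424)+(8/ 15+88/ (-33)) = 36093359/ 7095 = 5087.15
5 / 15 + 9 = 28 / 3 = 9.33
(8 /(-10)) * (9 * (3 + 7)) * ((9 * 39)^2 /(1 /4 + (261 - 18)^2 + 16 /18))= -319336992 /2125805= -150.22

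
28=28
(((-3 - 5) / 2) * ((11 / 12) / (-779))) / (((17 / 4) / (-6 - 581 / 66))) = -1954 / 119187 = -0.02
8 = 8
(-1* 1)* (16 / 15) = -16 / 15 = -1.07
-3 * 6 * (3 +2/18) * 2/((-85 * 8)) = 14/85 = 0.16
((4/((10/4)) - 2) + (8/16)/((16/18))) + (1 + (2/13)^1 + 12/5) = 773/208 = 3.72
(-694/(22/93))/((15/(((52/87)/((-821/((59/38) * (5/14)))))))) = 8250619/104497701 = 0.08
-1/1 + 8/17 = -9/17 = -0.53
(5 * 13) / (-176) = -0.37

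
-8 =-8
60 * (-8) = -480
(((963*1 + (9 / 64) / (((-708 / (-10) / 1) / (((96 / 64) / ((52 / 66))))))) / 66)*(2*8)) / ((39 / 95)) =3991851835 / 7019584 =568.67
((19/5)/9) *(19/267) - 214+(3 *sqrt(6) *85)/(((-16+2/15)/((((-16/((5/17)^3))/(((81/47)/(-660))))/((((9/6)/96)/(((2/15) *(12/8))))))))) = -5201963008 *sqrt(6)/105 - 2570849/12015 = -121354071.40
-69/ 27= -23/ 9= -2.56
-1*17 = -17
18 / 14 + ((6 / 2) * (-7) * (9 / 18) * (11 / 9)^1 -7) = -779 / 42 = -18.55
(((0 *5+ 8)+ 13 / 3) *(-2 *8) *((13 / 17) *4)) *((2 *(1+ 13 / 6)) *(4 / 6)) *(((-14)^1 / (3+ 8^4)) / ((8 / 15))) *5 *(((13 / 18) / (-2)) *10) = -1663298000 / 5644323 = -294.69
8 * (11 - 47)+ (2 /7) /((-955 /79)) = -1925438 /6685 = -288.02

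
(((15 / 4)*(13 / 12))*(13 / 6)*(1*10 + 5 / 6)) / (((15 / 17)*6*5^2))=37349 / 51840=0.72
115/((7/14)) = 230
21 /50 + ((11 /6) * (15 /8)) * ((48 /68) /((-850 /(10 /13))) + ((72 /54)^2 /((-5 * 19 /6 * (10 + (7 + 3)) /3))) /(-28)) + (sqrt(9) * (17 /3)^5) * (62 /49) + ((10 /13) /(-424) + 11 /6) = 66616381584452989 /3003182746200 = 22181.93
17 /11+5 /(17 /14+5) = 2249 /957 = 2.35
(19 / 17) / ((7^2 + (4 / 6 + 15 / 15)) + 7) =57 / 2941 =0.02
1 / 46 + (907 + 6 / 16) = 907.40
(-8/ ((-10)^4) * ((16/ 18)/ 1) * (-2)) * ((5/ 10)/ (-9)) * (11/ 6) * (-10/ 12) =11/ 91125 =0.00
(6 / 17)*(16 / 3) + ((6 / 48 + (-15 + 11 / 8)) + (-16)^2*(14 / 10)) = 58953 / 170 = 346.78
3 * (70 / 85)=42 / 17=2.47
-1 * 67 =-67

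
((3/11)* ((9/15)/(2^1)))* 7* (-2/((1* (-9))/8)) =56/55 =1.02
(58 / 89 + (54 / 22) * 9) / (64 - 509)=-0.05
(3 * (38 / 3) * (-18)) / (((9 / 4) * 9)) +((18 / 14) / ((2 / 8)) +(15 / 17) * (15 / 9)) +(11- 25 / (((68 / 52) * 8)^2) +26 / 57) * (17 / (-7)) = -54.43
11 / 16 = 0.69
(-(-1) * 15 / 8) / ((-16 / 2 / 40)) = -75 / 8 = -9.38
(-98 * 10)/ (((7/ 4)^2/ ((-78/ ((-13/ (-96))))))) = 184320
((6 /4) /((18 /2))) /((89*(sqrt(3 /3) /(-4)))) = -2 /267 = -0.01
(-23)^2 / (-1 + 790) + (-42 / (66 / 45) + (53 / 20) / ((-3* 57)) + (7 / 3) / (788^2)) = -42977013921749 / 1535914298160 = -27.98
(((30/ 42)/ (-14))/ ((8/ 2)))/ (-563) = 5/ 220696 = 0.00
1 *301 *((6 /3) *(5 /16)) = 1505 /8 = 188.12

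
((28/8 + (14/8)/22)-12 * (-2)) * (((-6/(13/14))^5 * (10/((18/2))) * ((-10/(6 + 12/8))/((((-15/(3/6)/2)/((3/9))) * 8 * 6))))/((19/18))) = -15663586176/77600237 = -201.85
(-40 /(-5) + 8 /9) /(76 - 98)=-40 /99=-0.40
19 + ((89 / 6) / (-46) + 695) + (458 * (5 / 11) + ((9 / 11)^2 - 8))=914.53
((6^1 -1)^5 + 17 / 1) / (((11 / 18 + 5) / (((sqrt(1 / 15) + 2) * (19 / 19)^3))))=18852 * sqrt(15) / 505 + 113112 / 101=1264.50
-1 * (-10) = 10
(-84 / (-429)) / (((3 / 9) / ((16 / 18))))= 224 / 429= 0.52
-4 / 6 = -2 / 3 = -0.67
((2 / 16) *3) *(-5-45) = -75 / 4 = -18.75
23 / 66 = 0.35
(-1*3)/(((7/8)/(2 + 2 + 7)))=-37.71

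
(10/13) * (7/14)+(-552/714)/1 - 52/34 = -2967/1547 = -1.92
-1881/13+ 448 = 303.31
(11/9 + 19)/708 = 0.03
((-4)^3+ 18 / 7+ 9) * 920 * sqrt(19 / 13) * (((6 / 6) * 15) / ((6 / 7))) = -844100 * sqrt(247) / 13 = -1020467.14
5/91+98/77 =1329/1001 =1.33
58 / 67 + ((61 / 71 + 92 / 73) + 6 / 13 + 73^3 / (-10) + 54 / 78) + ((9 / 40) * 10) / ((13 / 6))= -877970946563 / 22571965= -38896.52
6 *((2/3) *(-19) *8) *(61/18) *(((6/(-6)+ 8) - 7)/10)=0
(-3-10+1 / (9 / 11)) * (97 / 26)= -5141 / 117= -43.94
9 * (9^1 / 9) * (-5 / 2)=-45 / 2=-22.50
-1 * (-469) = 469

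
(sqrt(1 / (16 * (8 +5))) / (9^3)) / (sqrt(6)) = sqrt(78) / 227448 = 0.00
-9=-9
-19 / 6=-3.17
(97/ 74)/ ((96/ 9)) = 291/ 2368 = 0.12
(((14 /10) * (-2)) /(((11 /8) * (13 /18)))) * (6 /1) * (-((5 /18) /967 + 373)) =4362921696 /691405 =6310.23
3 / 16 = 0.19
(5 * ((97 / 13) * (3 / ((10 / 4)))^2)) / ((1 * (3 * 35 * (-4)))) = -291 / 2275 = -0.13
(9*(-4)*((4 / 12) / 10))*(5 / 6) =-1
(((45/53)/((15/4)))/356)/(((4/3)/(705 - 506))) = 1791/18868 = 0.09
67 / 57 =1.18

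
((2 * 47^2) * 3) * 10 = 132540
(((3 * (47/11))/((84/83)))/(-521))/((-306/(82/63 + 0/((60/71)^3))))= 159941/1546751052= 0.00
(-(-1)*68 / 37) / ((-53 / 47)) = -3196 / 1961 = -1.63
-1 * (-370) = 370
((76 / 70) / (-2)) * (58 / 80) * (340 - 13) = -180177 / 1400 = -128.70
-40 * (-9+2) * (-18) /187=-5040 /187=-26.95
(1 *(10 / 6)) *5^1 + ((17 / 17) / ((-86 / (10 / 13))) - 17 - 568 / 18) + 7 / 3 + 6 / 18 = -188987 / 5031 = -37.56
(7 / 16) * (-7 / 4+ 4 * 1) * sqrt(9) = 189 / 64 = 2.95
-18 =-18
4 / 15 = 0.27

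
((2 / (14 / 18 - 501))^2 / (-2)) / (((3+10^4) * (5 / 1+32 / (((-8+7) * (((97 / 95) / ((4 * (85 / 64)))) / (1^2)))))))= 0.00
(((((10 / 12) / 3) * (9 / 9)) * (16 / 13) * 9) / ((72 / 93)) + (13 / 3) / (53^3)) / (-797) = -23076104 / 4627543791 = -0.00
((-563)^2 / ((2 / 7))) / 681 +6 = 2226955 / 1362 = 1635.06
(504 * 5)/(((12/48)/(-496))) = -4999680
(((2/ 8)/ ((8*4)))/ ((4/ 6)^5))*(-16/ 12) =-81/ 1024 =-0.08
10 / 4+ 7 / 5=39 / 10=3.90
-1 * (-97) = 97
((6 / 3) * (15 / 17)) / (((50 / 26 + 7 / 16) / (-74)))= -461760 / 8347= -55.32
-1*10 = -10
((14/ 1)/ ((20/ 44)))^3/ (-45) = -3652264/ 5625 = -649.29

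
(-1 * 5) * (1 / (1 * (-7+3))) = 5 / 4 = 1.25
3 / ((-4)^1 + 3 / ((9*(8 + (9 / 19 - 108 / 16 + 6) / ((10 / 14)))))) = -26037 / 34336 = -0.76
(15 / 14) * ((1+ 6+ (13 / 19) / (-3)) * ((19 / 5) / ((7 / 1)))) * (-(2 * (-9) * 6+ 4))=409.63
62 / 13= 4.77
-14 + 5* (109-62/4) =907/2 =453.50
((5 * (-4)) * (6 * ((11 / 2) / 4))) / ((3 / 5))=-275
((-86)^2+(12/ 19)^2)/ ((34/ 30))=40051500/ 6137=6526.23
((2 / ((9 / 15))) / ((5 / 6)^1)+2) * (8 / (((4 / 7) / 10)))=840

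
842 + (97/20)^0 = 843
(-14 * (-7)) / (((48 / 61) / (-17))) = -50813 / 24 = -2117.21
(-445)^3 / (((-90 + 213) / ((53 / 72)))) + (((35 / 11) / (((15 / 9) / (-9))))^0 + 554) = -4665504545 / 8856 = -526818.49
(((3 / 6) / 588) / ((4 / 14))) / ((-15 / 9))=-0.00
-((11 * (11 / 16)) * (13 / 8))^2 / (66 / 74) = -8322743 / 49152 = -169.33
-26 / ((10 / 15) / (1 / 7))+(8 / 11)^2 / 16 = -4691 / 847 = -5.54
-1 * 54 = -54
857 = 857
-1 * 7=-7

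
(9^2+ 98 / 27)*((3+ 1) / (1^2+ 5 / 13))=59410 / 243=244.49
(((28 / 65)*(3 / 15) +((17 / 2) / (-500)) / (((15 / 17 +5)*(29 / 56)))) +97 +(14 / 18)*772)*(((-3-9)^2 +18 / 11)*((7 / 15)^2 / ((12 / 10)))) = 129014863747049 / 6998062500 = 18435.80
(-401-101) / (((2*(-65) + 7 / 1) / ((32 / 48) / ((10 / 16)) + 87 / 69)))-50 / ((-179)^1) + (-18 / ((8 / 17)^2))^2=6616.42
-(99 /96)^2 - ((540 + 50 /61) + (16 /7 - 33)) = -223507563 /437248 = -511.17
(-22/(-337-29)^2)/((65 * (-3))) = 11/13060710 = 0.00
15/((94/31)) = 465/94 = 4.95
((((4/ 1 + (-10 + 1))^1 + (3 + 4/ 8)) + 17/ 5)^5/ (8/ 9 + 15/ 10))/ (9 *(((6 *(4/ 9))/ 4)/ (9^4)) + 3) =48737056617/ 14110450000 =3.45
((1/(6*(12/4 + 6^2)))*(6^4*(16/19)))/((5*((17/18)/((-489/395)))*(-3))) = 3379968/8293025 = 0.41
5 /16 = 0.31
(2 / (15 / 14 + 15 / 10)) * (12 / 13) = 28 / 39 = 0.72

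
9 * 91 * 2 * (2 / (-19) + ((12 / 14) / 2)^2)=17082 / 133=128.44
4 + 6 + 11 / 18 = 191 / 18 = 10.61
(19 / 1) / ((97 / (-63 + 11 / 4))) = -4579 / 388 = -11.80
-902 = -902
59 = 59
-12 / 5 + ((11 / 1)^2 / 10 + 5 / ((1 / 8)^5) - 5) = 1638447 / 10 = 163844.70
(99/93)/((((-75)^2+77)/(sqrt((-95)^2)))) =3135/176762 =0.02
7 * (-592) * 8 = -33152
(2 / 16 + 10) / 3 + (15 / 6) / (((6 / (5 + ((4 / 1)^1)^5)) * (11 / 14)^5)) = 1849084697 / 1288408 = 1435.17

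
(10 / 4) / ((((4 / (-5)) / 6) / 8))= -150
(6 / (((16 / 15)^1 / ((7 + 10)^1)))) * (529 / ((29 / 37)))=14973345 / 232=64540.28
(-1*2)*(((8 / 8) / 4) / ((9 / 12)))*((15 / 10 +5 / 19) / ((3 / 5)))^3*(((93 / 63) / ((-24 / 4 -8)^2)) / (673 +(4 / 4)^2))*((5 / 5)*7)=-1165456625 / 880730498592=-0.00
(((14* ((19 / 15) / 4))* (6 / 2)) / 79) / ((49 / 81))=1539 / 5530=0.28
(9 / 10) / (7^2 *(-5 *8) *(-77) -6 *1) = 9 / 1509140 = 0.00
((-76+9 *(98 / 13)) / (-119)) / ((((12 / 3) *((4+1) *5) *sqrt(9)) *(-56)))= -0.00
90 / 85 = 18 / 17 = 1.06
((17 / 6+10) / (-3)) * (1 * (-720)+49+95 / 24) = 2853.46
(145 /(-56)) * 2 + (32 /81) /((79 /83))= -853487 /179172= -4.76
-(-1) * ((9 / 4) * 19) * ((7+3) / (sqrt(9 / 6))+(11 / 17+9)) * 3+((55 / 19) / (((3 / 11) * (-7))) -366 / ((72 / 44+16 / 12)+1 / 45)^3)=855 * sqrt(6) / 2+26926328890627612 / 22033677708903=2269.21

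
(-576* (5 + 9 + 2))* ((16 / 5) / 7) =-147456 / 35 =-4213.03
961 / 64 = 15.02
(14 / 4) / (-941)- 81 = -152449 / 1882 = -81.00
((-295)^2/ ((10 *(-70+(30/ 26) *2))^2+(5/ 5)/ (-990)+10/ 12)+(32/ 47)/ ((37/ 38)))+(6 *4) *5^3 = 200041853671559773/ 66660860283092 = 3000.89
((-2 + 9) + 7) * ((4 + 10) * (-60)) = -11760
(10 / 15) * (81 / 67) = 54 / 67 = 0.81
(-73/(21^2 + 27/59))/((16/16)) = -0.17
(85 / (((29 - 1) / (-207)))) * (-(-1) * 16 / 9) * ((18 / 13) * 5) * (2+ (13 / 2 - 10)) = 1055700 / 91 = 11601.10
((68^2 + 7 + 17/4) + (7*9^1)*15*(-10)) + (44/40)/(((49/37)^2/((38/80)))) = -4623799779/960400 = -4814.45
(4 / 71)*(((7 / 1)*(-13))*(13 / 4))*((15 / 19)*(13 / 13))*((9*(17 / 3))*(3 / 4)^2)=-377.36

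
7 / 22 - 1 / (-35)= 267 / 770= 0.35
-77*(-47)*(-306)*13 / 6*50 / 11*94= -1025196900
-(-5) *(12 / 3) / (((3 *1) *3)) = 20 / 9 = 2.22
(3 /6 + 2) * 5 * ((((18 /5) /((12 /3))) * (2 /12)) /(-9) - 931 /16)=-69845 /96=-727.55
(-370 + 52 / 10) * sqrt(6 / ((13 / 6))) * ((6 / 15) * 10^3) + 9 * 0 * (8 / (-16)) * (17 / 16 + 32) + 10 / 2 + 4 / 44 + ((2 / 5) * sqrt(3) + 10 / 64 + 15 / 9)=-875520 * sqrt(13) / 13 + 2 * sqrt(3) / 5 + 7301 / 1056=-242817.95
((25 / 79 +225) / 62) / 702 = 4450 / 859599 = 0.01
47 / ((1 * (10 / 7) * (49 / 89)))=4183 / 70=59.76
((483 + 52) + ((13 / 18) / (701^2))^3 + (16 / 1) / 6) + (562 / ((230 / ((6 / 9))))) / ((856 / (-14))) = 4578242928408148236668717321 / 8515442900079631361354760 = 537.64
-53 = -53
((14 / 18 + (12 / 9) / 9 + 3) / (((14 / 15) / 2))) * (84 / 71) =2120 / 213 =9.95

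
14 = 14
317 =317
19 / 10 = 1.90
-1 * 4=-4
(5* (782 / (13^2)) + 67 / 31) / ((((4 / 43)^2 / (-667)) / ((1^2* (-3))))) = 490352087517 / 83824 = 5849781.54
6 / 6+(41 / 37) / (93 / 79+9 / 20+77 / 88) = 422119 / 292559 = 1.44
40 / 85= 8 / 17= 0.47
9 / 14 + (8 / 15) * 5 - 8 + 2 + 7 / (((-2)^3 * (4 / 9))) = -3131 / 672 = -4.66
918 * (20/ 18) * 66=67320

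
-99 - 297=-396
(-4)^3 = -64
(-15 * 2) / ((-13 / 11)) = 330 / 13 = 25.38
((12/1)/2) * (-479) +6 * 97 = -2292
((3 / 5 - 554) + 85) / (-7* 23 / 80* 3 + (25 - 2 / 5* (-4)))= -37472 / 1645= -22.78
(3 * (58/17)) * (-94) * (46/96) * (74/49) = -1159913/1666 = -696.23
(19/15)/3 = 0.42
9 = 9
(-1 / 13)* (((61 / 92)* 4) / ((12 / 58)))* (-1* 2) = 1769 / 897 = 1.97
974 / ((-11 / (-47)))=45778 / 11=4161.64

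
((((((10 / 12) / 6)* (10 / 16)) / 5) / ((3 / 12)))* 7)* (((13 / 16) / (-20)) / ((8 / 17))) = -1547 / 36864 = -0.04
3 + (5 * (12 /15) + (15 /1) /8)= 71 /8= 8.88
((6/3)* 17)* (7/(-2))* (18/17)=-126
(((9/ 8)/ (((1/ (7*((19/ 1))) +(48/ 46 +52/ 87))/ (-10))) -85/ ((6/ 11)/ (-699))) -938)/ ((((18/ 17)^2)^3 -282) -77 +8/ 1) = -1524846923203888127/ 4936649353326180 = -308.88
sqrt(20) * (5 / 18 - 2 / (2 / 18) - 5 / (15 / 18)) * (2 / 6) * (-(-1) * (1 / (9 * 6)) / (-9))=0.07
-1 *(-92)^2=-8464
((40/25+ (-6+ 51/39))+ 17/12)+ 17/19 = -0.78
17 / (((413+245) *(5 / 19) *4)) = 0.02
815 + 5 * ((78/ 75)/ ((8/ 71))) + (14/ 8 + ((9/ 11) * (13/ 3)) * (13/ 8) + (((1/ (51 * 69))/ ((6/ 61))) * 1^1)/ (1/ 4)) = 4035055207/ 4645080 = 868.67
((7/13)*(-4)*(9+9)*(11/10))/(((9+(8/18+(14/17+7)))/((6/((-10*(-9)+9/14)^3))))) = -14367584/722095713495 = -0.00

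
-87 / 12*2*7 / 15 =-203 / 30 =-6.77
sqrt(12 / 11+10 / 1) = sqrt(1342) / 11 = 3.33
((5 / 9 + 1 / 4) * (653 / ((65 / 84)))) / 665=18937 / 18525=1.02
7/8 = 0.88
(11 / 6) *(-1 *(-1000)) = 5500 / 3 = 1833.33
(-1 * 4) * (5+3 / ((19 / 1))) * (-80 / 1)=31360 / 19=1650.53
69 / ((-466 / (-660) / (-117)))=-2664090 / 233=-11433.86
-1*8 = -8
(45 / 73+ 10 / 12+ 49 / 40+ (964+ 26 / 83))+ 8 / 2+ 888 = 1351633013 / 727080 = 1858.99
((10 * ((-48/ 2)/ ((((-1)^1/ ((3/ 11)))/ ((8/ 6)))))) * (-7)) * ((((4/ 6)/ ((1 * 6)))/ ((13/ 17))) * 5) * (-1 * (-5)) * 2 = -1904000/ 429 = -4438.23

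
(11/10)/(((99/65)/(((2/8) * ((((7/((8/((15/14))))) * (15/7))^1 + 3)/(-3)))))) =-2431/8064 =-0.30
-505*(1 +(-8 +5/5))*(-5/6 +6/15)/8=-164.12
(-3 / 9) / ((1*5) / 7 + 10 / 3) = -7 / 85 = -0.08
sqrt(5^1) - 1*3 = -3 + sqrt(5) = -0.76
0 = 0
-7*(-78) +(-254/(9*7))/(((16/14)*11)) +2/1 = 216881/396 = 547.68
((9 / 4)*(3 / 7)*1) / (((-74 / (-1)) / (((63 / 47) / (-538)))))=-243 / 7484656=-0.00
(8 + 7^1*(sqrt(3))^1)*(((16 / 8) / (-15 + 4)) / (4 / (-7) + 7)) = -98*sqrt(3) / 495 - 112 / 495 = -0.57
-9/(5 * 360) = -1/200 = -0.00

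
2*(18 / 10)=18 / 5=3.60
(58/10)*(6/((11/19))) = 3306/55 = 60.11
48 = 48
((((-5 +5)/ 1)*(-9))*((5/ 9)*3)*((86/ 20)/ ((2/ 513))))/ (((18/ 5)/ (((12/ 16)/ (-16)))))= 0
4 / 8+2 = 5 / 2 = 2.50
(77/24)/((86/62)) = 2387/1032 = 2.31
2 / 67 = 0.03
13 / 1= 13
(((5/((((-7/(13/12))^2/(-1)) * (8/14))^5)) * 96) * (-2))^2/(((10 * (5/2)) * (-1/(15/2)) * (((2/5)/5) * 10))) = -475124094372019985970025/82143179546384206093878690840576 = -0.00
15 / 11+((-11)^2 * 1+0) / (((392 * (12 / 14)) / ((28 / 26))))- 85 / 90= 8309 / 10296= 0.81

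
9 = 9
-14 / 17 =-0.82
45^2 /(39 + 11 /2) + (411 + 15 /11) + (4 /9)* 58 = 4261414 /8811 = 483.65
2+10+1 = 13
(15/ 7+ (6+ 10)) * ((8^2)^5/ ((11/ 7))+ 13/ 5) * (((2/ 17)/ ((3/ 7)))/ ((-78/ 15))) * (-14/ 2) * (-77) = -233866338866209/ 663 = -352739575967.13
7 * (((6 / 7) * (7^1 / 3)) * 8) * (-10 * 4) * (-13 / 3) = 58240 / 3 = 19413.33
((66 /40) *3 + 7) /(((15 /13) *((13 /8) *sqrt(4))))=3.19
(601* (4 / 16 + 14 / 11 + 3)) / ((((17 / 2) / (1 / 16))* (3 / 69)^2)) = 63267871 / 5984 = 10572.84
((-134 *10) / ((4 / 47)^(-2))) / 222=-10720 / 245199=-0.04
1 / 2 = 0.50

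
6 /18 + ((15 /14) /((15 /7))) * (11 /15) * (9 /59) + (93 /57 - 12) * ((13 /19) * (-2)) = 14.58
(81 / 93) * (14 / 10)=1.22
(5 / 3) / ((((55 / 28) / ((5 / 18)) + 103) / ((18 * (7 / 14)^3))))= 105 / 3082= 0.03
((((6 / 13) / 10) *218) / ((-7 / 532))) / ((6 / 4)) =-509.78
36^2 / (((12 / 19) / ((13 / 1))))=26676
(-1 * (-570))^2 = 324900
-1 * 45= -45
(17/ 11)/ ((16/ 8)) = 17/ 22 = 0.77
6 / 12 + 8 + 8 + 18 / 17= 597 / 34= 17.56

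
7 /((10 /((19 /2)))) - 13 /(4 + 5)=937 /180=5.21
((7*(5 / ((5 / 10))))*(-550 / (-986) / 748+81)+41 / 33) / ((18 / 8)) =6274107874 / 2489157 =2520.58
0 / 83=0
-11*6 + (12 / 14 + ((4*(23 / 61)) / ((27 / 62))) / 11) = -8221424 / 126819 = -64.83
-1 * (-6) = 6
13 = 13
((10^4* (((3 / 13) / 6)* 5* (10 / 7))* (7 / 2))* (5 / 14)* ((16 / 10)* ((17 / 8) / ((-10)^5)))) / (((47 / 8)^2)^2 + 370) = -43520 / 581963291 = -0.00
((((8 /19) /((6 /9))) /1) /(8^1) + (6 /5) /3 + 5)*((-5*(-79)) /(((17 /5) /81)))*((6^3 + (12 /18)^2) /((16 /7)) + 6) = 13415236875 /2584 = 5191655.14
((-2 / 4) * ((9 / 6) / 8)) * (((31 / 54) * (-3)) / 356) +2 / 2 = 68383 / 68352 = 1.00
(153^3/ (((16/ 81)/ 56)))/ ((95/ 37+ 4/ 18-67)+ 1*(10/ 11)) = -7438652484417/ 463744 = -16040428.52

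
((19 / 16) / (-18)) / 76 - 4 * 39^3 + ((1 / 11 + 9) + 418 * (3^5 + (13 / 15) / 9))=-25784857253 / 190080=-135652.66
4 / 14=2 / 7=0.29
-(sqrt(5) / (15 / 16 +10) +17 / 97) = -16 *sqrt(5) / 175 - 17 / 97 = -0.38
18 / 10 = 9 / 5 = 1.80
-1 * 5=-5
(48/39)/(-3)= -16/39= -0.41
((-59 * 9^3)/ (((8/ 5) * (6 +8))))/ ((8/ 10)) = -1075275/ 448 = -2400.17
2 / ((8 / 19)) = 19 / 4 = 4.75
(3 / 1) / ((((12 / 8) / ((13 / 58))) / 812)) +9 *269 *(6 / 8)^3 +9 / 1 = 89239 / 64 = 1394.36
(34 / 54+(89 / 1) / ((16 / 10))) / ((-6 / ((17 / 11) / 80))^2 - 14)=3511639 / 6020860464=0.00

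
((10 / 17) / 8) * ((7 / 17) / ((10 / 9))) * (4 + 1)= 315 / 2312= 0.14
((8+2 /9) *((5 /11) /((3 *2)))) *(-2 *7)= -2590 /297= -8.72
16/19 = 0.84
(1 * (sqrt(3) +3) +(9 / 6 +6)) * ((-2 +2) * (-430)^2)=0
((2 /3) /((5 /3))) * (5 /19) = 2 /19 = 0.11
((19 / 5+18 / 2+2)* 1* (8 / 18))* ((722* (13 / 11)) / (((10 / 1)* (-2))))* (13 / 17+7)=-2179.02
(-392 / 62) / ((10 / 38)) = -3724 / 155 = -24.03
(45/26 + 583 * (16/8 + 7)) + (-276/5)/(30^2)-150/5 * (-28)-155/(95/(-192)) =1185958013/185250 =6401.93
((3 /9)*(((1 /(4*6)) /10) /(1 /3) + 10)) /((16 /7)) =1869 /1280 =1.46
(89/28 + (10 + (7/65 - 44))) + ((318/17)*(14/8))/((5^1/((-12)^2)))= 28219221/30940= 912.06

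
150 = 150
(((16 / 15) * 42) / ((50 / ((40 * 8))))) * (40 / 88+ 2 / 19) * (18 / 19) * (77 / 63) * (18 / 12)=2515968 / 9025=278.78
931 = 931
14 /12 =7 /6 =1.17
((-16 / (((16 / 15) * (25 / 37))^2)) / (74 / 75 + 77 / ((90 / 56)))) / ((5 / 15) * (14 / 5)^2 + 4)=-0.10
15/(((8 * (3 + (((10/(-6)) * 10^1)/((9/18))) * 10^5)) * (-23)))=45/1839998344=0.00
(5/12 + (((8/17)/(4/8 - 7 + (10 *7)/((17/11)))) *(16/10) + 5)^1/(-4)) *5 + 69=512899/7914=64.81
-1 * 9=-9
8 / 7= 1.14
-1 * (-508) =508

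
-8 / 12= -2 / 3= -0.67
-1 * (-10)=10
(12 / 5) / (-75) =-4 / 125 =-0.03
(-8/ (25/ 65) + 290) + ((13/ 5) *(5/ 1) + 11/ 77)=9882/ 35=282.34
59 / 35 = 1.69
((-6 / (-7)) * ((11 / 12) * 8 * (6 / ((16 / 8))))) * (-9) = -1188 / 7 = -169.71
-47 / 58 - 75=-4397 / 58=-75.81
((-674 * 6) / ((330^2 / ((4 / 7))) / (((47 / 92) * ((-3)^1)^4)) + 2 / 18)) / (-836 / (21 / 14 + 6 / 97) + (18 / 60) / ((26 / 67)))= 134762013360 / 82030502995739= 0.00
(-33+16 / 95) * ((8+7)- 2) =-426.81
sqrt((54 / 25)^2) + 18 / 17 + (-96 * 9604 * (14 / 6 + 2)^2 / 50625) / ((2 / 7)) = -3082026104 / 2581875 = -1193.72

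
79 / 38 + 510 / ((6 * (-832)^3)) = 22749247921 / 10942676992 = 2.08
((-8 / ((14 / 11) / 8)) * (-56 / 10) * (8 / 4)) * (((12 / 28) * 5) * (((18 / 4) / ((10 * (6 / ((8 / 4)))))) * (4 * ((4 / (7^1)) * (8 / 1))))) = 811008 / 245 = 3310.24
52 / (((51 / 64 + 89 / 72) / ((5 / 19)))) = 149760 / 22249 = 6.73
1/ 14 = 0.07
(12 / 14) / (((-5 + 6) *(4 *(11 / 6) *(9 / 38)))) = 38 / 77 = 0.49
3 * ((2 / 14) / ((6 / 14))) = 1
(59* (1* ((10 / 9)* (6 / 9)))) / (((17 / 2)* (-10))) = -0.51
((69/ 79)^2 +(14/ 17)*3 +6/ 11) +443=521420912/ 1167067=446.78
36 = 36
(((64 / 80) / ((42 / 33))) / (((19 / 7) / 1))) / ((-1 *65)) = -22 / 6175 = -0.00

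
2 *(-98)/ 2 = -98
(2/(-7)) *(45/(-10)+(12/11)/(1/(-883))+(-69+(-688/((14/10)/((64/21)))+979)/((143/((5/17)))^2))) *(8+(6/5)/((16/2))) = 293622502664749/121622881380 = 2414.20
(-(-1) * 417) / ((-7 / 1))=-417 / 7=-59.57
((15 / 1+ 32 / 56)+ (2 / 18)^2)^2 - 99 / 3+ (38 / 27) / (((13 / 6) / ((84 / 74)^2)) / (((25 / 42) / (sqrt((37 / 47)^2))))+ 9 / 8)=134066246011277 / 637577949267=210.27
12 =12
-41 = -41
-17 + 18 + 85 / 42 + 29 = 1345 / 42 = 32.02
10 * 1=10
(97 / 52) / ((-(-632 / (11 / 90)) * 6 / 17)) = 18139 / 17746560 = 0.00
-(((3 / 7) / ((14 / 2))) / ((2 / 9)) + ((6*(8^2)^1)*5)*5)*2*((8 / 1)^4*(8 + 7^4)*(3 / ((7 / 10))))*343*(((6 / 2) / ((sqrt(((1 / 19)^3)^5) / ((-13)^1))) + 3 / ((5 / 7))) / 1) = -1169706936803328 + 9708845470264143360368640*sqrt(19) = 42319876262164321456035650.00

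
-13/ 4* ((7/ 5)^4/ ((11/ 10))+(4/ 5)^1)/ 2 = -38363/ 5500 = -6.98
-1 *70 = -70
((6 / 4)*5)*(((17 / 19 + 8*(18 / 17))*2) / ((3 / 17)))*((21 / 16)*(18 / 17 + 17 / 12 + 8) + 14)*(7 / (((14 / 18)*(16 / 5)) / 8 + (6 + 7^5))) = 7570591875 / 823179712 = 9.20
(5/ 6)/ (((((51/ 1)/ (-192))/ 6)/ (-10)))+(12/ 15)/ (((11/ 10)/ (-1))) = 35064/ 187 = 187.51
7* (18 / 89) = 126 / 89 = 1.42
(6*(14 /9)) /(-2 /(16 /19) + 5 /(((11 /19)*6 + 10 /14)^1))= -7.90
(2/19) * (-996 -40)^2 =112978.53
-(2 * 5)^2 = -100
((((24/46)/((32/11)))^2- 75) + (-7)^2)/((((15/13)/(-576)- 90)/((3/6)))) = 34287513/237674410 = 0.14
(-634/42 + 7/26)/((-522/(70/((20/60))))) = 40475/6786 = 5.96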